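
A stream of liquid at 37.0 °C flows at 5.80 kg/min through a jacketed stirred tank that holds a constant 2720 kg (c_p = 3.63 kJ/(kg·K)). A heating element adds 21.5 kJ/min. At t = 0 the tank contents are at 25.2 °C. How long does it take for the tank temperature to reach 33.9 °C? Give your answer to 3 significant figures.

532 min

M c_p dT/dt = ṁ c_p (T_in − T) + Q̇.
τ = M/ṁ = 468.97 min; T_ss = T_in + Q̇/(ṁ c_p) = 38.021 °C.
T(t) = T_ss + (T₀ − T_ss) e^(−t/τ). Set T = 33.9:
e^(−t/τ) = (33.9 − 38.021)/(25.2 − 38.021) = 0.32144
t = −468.97 · ln(0.32144) = 532.26 min.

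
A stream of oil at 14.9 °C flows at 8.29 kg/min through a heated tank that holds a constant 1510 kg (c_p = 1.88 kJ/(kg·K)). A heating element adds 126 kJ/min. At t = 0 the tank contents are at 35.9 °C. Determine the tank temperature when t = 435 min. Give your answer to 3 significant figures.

Heat balance on the well-mixed liquid: M c_p dT/dt = ṁ c_p (T_in − T) + 126.
Rearrange: dT/dt = (T_ss − T)/τ with τ = M/ṁ = 182.15 min and T_ss = T_in + Q̇/(ṁ c_p) = 22.985 °C.
Solution: T(t) = T_ss + (T₀ − T_ss) e^(−t/τ).
T(435) = 22.985 + (12.915)·e^(−435/182.15) = 22.985 + (12.915)·0.091797 = 24.170 °C.

24.2 °C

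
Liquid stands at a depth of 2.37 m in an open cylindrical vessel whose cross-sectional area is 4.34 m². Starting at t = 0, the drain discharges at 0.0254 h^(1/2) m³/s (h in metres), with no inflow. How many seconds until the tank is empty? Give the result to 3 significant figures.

526 s

Unsteady balance on liquid volume: A dh/dt = −0.0254 √h.
∫ h^(−1/2) dh = −(0.0254/A) ∫ dt, giving 2√h = 2√h₀ − (0.0254/A) t.
Set h = 0: 2√h₀ = (0.0254/A) t_empty ⇒ t_empty = 2A√h₀/0.0254.
t_empty = 2·4.34·√2.37/0.0254 = 8.6800·1.5395/0.0254 = 526.09 s.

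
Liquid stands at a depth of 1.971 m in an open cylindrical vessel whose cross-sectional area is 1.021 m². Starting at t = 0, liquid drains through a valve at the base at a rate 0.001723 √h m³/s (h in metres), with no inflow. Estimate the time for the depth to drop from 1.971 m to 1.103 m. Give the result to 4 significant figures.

419.2 s

Accumulation of liquid (constant cross-section A): A dh/dt = −0.001723 √h.
This is separable: 2 d(√h)/dt = −0.001723/A, so √h = √h₀ − (0.001723/(2A)) t.
t = 2A(√h₀ − √h)/0.001723 = 2·1.021·(√1.971 − √1.103)/0.001723
  = 2.04200 × (1.40392 − 1.05024) / 0.001723 = 419.167 s.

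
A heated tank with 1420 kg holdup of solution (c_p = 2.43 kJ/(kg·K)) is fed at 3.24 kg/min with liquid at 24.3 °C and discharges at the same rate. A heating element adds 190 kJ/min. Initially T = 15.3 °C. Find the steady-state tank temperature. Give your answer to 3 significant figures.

48.4 °C

Energy balance: M c_p dT/dt = ṁ c_p (T_in − T) + 190.
At steady state dT/dt = 0 ⇒ T_ss = T_in + Q̇/(ṁ c_p) = 24.3 + 190/(3.24·2.43) = 48.433 °C.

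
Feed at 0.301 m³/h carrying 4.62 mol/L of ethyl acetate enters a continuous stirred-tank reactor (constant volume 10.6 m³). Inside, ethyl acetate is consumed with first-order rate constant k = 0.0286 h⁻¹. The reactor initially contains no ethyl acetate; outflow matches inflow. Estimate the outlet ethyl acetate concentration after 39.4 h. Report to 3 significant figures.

2.06 mol/L

V dC/dt = Q(C_in − C) − k V C.
This is linear with rate a = Q/V + k = 0.056996 h⁻¹.
C_ss = Q C_in/(Q + kV) = 2.3017 mol/L; C(t) = C_ss + (C₀ − C_ss) e^(−a t).
C(39.4) = 2.3017 + (-2.3017)·e^(−0.056996·39.4) = 2.3017 + (-2.3017)·0.10586 = 2.0581 mol/L.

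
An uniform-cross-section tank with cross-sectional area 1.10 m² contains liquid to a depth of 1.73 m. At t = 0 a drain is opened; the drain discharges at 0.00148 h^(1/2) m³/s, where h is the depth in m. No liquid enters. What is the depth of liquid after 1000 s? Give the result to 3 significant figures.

0.413 m

With no inflow, A dh/dt = −0.00148 √h.
Separate and integrate: 2(√h − √h₀) = −(0.00148/A) t.
√h = √1.73 − 0.00148·1000/(2·1.10) = 1.3153 − 0.67273 = 0.64257.
h = 0.64257² = 0.41289 m.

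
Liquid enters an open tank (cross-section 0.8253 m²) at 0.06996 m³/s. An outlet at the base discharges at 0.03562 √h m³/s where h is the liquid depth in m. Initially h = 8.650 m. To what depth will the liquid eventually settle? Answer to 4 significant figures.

3.858 m

Level balance: A dh/dt = 0.06996 − 0.03562 √h. Setting dh/dt = 0:
Q_in = 0.03562 √h_ss ⇒ √h_ss = 0.06996/0.03562 = 1.96407.
h_ss = 1.96407² = 3.85755 m. (Since h₀ = 8.650 m > h_ss, the level will fall toward this value.)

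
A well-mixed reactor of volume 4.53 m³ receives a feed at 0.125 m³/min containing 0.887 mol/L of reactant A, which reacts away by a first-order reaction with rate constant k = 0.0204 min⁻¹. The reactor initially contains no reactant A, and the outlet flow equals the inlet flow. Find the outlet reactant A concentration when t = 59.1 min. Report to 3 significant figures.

0.480 mol/L

Species balance: V dC/dt = Q C_in − Q C − k V C.
This is linear with rate a = Q/V + k = 0.047994 min⁻¹.
C_ss = Q C_in/(Q + kV) = 0.50998 mol/L; C(t) = C_ss + (C₀ − C_ss) e^(−a t).
C(59.1) = 0.50998 + (-0.50998)·e^(−0.047994·59.1) = 0.50998 + (-0.50998)·0.058634 = 0.48007 mol/L.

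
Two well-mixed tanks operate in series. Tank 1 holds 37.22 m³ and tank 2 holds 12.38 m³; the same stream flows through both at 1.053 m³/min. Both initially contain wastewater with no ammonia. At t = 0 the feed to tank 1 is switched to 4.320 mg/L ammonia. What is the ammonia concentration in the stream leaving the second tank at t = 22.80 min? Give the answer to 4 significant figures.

Species balance on tank i: dCᵢ/dt = (Cᵢ₋₁ − Cᵢ)/τᵢ with τᵢ = Vᵢ/Q.
τ₁ = 37.22/1.053 = 35.3466 min; τ₂ = 12.38/1.053 = 11.7569 min.
Tank 1: C₁ = C_in(1 − e^(−t/τ₁)). Tank 2 (τ₁ ≠ τ₂): C₂ = C_in[1 − (τ₁ e^(−t/τ₁) − τ₂ e^(−t/τ₂))/(τ₁ − τ₂)].
At t = 22.80: e^(−t/τ₁) = 0.524641, e^(−t/τ₂) = 0.143806.
C₂ = 4.320·[1 − (35.3466·0.524641 − 11.7569·0.143806)/(23.5897)] = 4.320·0.285554 = 1.23359 mg/L.

1.234 mg/L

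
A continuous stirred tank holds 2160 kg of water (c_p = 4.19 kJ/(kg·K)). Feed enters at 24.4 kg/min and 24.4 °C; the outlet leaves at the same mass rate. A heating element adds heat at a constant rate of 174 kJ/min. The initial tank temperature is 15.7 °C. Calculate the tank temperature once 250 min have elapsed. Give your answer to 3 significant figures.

25.5 °C

M c_p dT/dt = ṁ c_p (T_in − T) + Q̇.
Rearrange: dT/dt = (T_ss − T)/τ with τ = M/ṁ = 88.525 min and T_ss = T_in + Q̇/(ṁ c_p) = 26.102 °C.
T approaches T_ss exponentially: T(t) = T_ss + (T₀ − T_ss) e^(−t/τ).
T(250) = 26.102 + (-10.402)·e^(−250/88.525) = 26.102 + (-10.402)·0.059364 = 25.484 °C.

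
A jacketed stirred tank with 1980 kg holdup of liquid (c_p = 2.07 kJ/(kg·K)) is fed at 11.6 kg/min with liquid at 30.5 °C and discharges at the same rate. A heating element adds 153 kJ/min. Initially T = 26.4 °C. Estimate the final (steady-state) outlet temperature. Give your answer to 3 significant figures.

Heat balance on the well-mixed liquid: M c_p dT/dt = ṁ c_p (T_in − T) + 153.
At steady state dT/dt = 0 ⇒ T_ss = T_in + Q̇/(ṁ c_p) = 30.5 + 153/(11.6·2.07) = 36.872 °C.

36.9 °C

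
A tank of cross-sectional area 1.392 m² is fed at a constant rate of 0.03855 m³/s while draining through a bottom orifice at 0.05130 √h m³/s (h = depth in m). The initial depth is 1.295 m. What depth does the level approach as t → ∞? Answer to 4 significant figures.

0.5647 m

A dh/dt = Q_in − 0.05130 √h. Steady state requires inflow = outflow:
Q_in = 0.05130 √h_ss ⇒ √h_ss = 0.03855/0.05130 = 0.751462.
h_ss = 0.751462² = 0.564695 m. (Since h₀ = 1.295 m > h_ss, the level will fall toward this value.)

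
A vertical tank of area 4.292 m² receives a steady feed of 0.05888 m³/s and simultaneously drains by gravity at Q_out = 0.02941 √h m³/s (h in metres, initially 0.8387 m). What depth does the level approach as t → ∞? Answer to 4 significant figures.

4.008 m

Unsteady balance on liquid volume: A dh/dt = Q_in − 0.02941 √h. At steady state dh/dt = 0:
Q_in = 0.02941 √h_ss ⇒ √h_ss = 0.05888/0.02941 = 2.00204.
h_ss = 2.00204² = 4.00816 m. (Since h₀ = 0.8387 m < h_ss, the level will rise toward this value.)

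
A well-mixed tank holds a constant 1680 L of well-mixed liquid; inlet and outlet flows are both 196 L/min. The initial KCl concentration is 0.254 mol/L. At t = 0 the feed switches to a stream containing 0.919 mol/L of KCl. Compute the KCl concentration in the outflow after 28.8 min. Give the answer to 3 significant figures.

0.896 mol/L

Unsteady species balance (constant V, well mixed): V dC/dt = Q(C_in − C).
So dC/dt = (C_in − C)/τ with τ = V/Q = 1680/196 = 8.5714 min.
This is linear first-order; C(t) = C_in + (C₀ − C_in) e^(−t/τ).
C(28.8) = 0.919 + (0.254 − 0.919)·e^(−28.8/8.5714) = 0.919 + (-0.66500)·0.034735 = 0.89590 mol/L.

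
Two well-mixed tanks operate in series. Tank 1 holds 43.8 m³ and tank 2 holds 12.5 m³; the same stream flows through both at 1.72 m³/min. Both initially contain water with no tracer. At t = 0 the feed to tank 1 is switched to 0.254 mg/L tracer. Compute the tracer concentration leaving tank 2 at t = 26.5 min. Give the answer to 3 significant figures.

0.131 mg/L

Time constants: τᵢ = Vᵢ/Q for each well-mixed tank.
τ₁ = 43.8/1.72 = 25.465 min; τ₂ = 12.5/1.72 = 7.2674 min.
Solving the cascade with C₁(0)=C₂(0)=0 gives C₂(t) = C_in[1 − (τ₁ e^(−t/τ₁) − τ₂ e^(−t/τ₂))/(τ₁ − τ₂)].
At t = 26.5: e^(−t/τ₁) = 0.35323, e^(−t/τ₂) = 0.026085.
C₂ = 0.254·[1 − (25.465·0.35323 − 7.2674·0.026085)/(18.198)] = 0.254·0.51612 = 0.13110 mg/L.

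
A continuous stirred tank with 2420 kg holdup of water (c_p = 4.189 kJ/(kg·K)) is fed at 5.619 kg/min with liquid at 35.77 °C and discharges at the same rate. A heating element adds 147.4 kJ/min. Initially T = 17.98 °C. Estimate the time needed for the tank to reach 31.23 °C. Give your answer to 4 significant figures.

Energy balance: M c_p dT/dt = ṁ c_p (T_in − T) + 147.4.
τ = M/ṁ = 430.682 min; T_ss = T_in + Q̇/(ṁ c_p) = 42.0322 °C.
T(t) = T_ss + (T₀ − T_ss) e^(−t/τ). Set T = 31.23:
e^(−t/τ) = (31.23 − 42.0322)/(17.98 − 42.0322) = 0.449115
t = −430.682 · ln(0.449115) = 344.750 min.

344.8 min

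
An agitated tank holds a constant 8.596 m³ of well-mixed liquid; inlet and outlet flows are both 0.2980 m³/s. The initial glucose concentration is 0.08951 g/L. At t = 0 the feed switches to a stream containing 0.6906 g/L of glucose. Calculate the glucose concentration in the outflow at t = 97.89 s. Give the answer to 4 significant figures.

Mass balance on the solute (V constant): V dC/dt = Q(C_in − C).
Rewrite as dC/dt + C/τ = C_in/τ, τ = V/Q = 28.8456 s.
C approaches C_in exponentially: C(t) = C_in + (C₀ − C_in) e^(−t/τ).
C(97.89) = 0.6906 + (0.08951 − 0.6906)·e^(−97.89/28.8456) = 0.6906 + (-0.601090)·0.0335882 = 0.670410 g/L.

0.6704 g/L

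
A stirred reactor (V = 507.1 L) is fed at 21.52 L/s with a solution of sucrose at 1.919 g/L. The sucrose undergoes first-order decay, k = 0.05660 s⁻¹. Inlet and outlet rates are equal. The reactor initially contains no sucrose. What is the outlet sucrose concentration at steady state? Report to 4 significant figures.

0.8223 g/L

V dC/dt = Q(C_in − C) − k V C.
At steady state: 0 = Q C_in − (Q + kV) C_ss, so C_ss = Q C_in/(Q + kV).
C_ss = 21.52·1.919/(21.52 + 0.05660·507.1) = 41.2969/50.2219 = 0.822289 g/L.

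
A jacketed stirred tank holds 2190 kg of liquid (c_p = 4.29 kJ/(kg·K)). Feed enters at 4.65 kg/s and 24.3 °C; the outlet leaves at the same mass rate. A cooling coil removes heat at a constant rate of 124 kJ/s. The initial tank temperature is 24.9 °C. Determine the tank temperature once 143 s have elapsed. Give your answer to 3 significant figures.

23.1 °C

Unsteady energy balance on the tank contents: M c_p dT/dt = ṁ c_p (T_in − T) − 124.
Rearrange: dT/dt = (T_ss − T)/τ with τ = M/ṁ = 470.97 s and T_ss = T_in − Q̇/(ṁ c_p) = 18.084 °C.
Integrating: T(t) = T_ss + (T₀ − T_ss) e^(−t/τ).
T(143) = 18.084 + (6.8160)·e^(−143/470.97) = 18.084 + (6.8160)·0.73813 = 23.115 °C.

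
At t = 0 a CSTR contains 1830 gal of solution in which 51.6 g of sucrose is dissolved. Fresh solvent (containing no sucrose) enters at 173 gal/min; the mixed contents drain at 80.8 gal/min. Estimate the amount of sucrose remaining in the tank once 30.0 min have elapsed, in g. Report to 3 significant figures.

23.0 g

Let m(t) be the amount of sucrose. Volume: V(t) = V₀ + (Q_in − Q_out) t = 1830 + 92.200 t; V(30.0) = 4596.0 gal.
Species balance (pure solvent in): dm/dt = −Q_out · m/V(t).
dm/m = −Q_out dt/(V₀ + 92.200 t); integrating gives ln(m/m₀) = −(Q_out/(Q_in−Q_out)) ln(V/V₀).
m = m₀ (V₀/V)^(Q_out/(Q_in−Q_out)) = 51.6 × (1830/4596.0)^(0.87636) = 23.023 g.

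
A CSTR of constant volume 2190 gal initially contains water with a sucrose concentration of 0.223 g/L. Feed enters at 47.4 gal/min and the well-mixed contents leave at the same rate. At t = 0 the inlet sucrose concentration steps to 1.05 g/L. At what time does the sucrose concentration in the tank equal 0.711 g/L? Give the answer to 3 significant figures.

Unsteady species balance (constant V, well mixed): V dC/dt = Q(C_in − C), so τ = V/Q = 46.203 min.
C(t) = C_in + (C₀ − C_in) e^(−t/τ). Set C = 0.711 and solve for t:
e^(−t/τ) = (C − C_in)/(C₀ − C_in) = (0.711 − 1.05)/(0.223 − 1.05) = 0.40992
t = −τ ln(…) = 46.203 × 0.89180 = 41.204 min.

41.2 min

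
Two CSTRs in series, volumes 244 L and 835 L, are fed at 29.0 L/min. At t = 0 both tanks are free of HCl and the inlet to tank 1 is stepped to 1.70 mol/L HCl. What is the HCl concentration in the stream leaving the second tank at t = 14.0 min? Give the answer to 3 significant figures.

0.356 mol/L

Each tank obeys Vᵢ dCᵢ/dt = Q(Cᵢ₋₁ − Cᵢ), so τᵢ = Vᵢ/Q.
τ₁ = 244/29.0 = 8.4138 min; τ₂ = 835/29.0 = 28.793 min.
Solving the cascade with C₁(0)=C₂(0)=0 gives C₂(t) = C_in[1 − (τ₁ e^(−t/τ₁) − τ₂ e^(−t/τ₂))/(τ₁ − τ₂)].
At t = 14.0: e^(−t/τ₁) = 0.18939, e^(−t/τ₂) = 0.61494.
C₂ = 1.70·[1 − (8.4138·0.18939 − 28.793·0.61494)/(-20.379)] = 1.70·0.20937 = 0.35592 mol/L.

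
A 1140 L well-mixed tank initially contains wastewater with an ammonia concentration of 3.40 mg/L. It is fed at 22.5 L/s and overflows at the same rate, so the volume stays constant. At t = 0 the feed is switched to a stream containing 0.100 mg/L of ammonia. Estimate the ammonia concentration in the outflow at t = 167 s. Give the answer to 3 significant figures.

Accumulation = in − out for the solute gives V dC/dt = Q(C_in − C).
Time constant τ = V/Q = 1140/22.5 = 50.667 s.
This is linear first-order; C(t) = C_in + (C₀ − C_in) e^(−t/τ).
C(167) = 0.100 + (3.40 − 0.100)·e^(−167/50.667) = 0.100 + (3.3000)·0.037029 = 0.22220 mg/L.

0.222 mg/L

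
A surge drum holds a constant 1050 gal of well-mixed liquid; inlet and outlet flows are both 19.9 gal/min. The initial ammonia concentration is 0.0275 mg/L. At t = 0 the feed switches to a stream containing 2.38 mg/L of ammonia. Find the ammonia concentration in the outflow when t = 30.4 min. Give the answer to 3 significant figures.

Unsteady species balance (constant V, well mixed): V dC/dt = Q(C_in − C).
Time constant τ = V/Q = 1050/19.9 = 52.764 min.
This is linear first-order; C(t) = C_in + (C₀ − C_in) e^(−t/τ).
C(30.4) = 2.38 + (0.0275 − 2.38)·e^(−30.4/52.764) = 2.38 + (-2.3525)·0.56206 = 1.0578 mg/L.

1.06 mg/L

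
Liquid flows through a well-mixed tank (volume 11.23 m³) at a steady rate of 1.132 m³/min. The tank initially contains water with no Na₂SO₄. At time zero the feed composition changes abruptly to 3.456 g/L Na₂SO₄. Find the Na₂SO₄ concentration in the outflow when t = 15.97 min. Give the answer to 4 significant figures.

Unsteady species balance (constant V, well mixed): V dC/dt = Q(C_in − C).
So dC/dt = (C_in − C)/τ with τ = V/Q = 11.23/1.132 = 9.92049 min.
Solution: C(t) = C_in + (C₀ − C_in) e^(−t/τ).
C(15.97) = 3.456 + (0 − 3.456)·e^(−15.97/9.92049) = 3.456 + (-3.45600)·0.199928 = 2.76505 g/L.

2.765 g/L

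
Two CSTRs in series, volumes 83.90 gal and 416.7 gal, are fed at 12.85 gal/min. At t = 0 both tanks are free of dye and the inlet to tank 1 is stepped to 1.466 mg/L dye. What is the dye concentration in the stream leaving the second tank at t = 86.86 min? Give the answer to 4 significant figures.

1.340 mg/L

Time constants: τᵢ = Vᵢ/Q for each well-mixed tank.
τ₁ = 83.90/12.85 = 6.52918 min; τ₂ = 416.7/12.85 = 32.4280 min.
Solving the cascade with C₁(0)=C₂(0)=0 gives C₂(t) = C_in[1 − (τ₁ e^(−t/τ₁) − τ₂ e^(−t/τ₂))/(τ₁ − τ₂)].
At t = 86.86: e^(−t/τ₁) = 1.66889e-06, e^(−t/τ₂) = 0.0686628.
C₂ = 1.466·[1 − (6.52918·1.66889e-06 − 32.4280·0.0686628)/(-25.8988)] = 1.466·0.914028 = 1.33996 mg/L.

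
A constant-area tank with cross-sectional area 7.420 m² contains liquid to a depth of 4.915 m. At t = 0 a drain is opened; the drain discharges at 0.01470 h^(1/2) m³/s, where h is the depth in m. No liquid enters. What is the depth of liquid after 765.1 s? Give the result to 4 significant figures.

Accumulation of liquid (constant cross-section A): A dh/dt = −0.01470 √h.
∫ h^(−1/2) dh = −(0.01470/A) ∫ dt, giving 2√h = 2√h₀ − (0.01470/A) t.
√h = √4.915 − 0.01470·765.1/(2·7.420) = 2.21698 − 0.757882 = 1.45910.
h = 1.45910² = 2.12897 m.

2.129 m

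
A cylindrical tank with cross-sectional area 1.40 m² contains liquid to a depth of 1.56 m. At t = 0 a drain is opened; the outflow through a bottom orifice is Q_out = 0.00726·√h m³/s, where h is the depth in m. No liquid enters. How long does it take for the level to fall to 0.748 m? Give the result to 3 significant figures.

148 s

With no inflow, A dh/dt = −0.00726 √h.
∫ h^(−1/2) dh = −(0.00726/A) ∫ dt, giving 2√h = 2√h₀ − (0.00726/A) t.
t = 2A(√h₀ − √h)/0.00726 = 2·1.40·(√1.56 − √0.748)/0.00726
  = 2.8000 × (1.2490 − 0.86487) / 0.00726 = 148.15 s.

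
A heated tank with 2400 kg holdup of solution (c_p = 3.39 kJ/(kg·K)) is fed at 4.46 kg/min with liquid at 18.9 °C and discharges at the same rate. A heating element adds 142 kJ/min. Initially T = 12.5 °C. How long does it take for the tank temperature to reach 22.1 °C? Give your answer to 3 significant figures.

504 min

Unsteady energy balance on the tank contents: M c_p dT/dt = ṁ c_p (T_in − T) + 142.
τ = M/ṁ = 538.12 min; T_ss = T_in + Q̇/(ṁ c_p) = 28.292 °C.
T(t) = T_ss + (T₀ − T_ss) e^(−t/τ). Set T = 22.1:
e^(−t/τ) = (22.1 − 28.292)/(12.5 − 28.292) = 0.39209
t = −538.12 · ln(0.39209) = 503.81 min.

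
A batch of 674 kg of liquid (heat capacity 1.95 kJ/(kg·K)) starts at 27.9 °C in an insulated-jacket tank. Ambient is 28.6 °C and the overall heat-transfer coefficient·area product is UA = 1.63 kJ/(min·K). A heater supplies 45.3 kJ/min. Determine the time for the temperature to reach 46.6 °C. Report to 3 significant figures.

861 min

Heat balance on the well-mixed liquid: M c_p dT/dt = −UA(T − T_amb) + Q̇.
τ = M c_p/UA = 806.32 min; T_ss = T_amb + Q̇/UA = 28.6 + 45.3/1.63 = 56.391 °C.
T(t) = T_ss + (T₀ − T_ss)e^(−t/τ); set T = 46.6:
t = −τ ln[(T − T_ss)/(T₀ − T_ss)] = −806.32 · ln(0.34366) = 861.23 min.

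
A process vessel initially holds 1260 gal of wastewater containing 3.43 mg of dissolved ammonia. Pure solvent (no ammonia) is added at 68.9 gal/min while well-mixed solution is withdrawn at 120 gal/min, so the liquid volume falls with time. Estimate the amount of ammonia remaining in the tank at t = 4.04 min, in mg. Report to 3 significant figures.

2.25 mg

Let m(t) be the amount of ammonia. Volume: V(t) = V₀ + (Q_in − Q_out) t = 1260 − 51.100 t; V(4.04) = 1053.6 gal.
No ammonia enters, so dm/dt = −Q_out · (m/V).
dm/m = −Q_out dt/(V₀ − 51.100 t); integrating gives ln(m/m₀) = −(Q_out/(Q_in−Q_out)) ln(V/V₀).
m = m₀ (V₀/V)^(Q_out/(Q_in−Q_out)) = 3.43 × (1260/1053.6)^(-2.3483) = 2.2532 mg.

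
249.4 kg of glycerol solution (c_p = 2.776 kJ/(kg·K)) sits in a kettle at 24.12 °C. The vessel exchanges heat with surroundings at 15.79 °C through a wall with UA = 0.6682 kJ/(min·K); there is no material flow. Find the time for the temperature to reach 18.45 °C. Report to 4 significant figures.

M c_p dT/dt = −UA(T − T_amb).
τ = M c_p/UA = 1036.12 min; T_ss = T_amb = 15.7900 °C.
T(t) = T_ss + (T₀ − T_ss)e^(−t/τ); set T = 18.45:
t = −τ ln[(T − T_ss)/(T₀ − T_ss)] = −1036.12 · ln(0.319328) = 1182.77 min.

1183 min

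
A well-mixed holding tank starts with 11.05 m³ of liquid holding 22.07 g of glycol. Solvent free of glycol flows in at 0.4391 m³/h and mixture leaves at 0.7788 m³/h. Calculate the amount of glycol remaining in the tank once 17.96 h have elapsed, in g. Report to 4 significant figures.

Let m(t) be the amount of glycol. Volume: V(t) = V₀ + (Q_in − Q_out) t = 11.05 − 0.339700 t; V(17.96) = 4.94899 m³.
Species balance (pure solvent in): dm/dt = −Q_out · m/V(t).
Separate: dm/m = −Q_out dt/V(t) ⇒ ln(m/m₀) = −(Q_out/(Q_in−Q_out)) ln(V/V₀).
m = m₀ (V₀/V)^(Q_out/(Q_in−Q_out)) = 22.07 × (11.05/4.94899)^(-2.29261) = 3.49973 g.

3.500 g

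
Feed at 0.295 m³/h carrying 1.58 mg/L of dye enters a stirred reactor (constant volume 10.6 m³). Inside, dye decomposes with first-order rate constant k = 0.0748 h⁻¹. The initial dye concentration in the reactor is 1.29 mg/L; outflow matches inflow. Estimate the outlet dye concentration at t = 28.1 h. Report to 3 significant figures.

0.477 mg/L

Accumulation = in − out − consumed: V dC/dt = Q C_in − Q C − k V C.
dC/dt = (Q/V) C_in − (Q/V + k) C; effective rate a = Q/V + k = 0.027830 + 0.0748 = 0.10263 h⁻¹.
C_ss = Q C_in/(Q + kV) = 0.42845 mg/L; C(t) = C_ss + (C₀ − C_ss) e^(−a t).
C(28.1) = 0.42845 + (0.86155)·e^(−0.10263·28.1) = 0.42845 + (0.86155)·0.055916 = 0.47662 mg/L.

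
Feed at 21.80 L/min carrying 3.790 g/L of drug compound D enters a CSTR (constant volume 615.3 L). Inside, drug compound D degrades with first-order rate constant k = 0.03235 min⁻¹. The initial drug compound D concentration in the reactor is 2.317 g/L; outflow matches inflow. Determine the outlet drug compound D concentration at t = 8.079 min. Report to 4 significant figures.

2.175 g/L

V dC/dt = Q(C_in − C) − k V C.
This is linear with rate a = Q/V + k = 0.0677799 min⁻¹.
C_ss = Q C_in/(Q + kV) = 1.98111 g/L; C(t) = C_ss + (C₀ − C_ss) e^(−a t).
C(8.079) = 1.98111 + (0.335892)·e^(−0.0677799·8.079) = 1.98111 + (0.335892)·0.578340 = 2.17537 g/L.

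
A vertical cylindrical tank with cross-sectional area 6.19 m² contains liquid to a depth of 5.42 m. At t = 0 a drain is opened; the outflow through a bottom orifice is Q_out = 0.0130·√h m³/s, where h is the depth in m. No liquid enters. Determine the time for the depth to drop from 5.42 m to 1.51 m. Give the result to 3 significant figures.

1050 s

With no inflow, A dh/dt = −0.0130 √h.
∫ h^(−1/2) dh = −(0.0130/A) ∫ dt, giving 2√h = 2√h₀ − (0.0130/A) t.
t = 2A(√h₀ − √h)/0.0130 = 2·6.19·(√5.42 − √1.51)/0.0130
  = 12.380 × (2.3281 − 1.2288) / 0.0130 = 1046.8 s.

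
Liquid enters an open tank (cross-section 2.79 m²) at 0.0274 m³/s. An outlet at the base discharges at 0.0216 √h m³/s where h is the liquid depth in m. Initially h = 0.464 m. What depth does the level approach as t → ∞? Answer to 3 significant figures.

1.61 m

A dh/dt = Q_in − 0.0216 √h. Steady state requires inflow = outflow:
Q_in = 0.0216 √h_ss ⇒ √h_ss = 0.0274/0.0216 = 1.2685.
h_ss = 1.2685² = 1.6091 m. (Since h₀ = 0.464 m < h_ss, the level will rise toward this value.)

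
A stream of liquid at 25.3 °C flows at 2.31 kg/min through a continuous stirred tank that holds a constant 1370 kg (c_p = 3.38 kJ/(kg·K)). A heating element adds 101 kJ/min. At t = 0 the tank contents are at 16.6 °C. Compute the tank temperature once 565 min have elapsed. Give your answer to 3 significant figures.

29.9 °C

Energy balance: M c_p dT/dt = ṁ c_p (T_in − T) + 101.
τ = M/ṁ = 593.07 min; T_ss = T_in + Q̇/(ṁ c_p) = 25.3 + 101/(2.31·3.38) = 38.236 °C.
This is linear first-order; T(t) = T_ss + (T₀ − T_ss) e^(−t/τ).
T(565) = 38.236 + (-21.636)·e^(−565/593.07) = 38.236 + (-21.636)·0.38571 = 29.891 °C.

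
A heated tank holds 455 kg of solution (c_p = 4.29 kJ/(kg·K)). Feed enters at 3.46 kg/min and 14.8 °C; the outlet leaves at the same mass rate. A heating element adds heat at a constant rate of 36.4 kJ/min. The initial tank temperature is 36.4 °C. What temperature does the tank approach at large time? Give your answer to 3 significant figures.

17.3 °C

Unsteady energy balance on the tank contents: M c_p dT/dt = ṁ c_p (T_in − T) + 36.4.
At steady state dT/dt = 0 ⇒ T_ss = T_in + Q̇/(ṁ c_p) = 14.8 + 36.4/(3.46·4.29) = 17.252 °C.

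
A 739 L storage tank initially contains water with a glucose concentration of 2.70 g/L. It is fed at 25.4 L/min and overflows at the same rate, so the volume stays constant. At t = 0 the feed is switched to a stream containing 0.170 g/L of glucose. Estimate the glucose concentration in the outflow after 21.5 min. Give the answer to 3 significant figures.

1.38 g/L

Unsteady species balance (constant V, well mixed): V dC/dt = Q(C_in − C).
Rewrite as dC/dt + C/τ = C_in/τ, τ = V/Q = 29.094 min.
This is linear first-order; C(t) = C_in + (C₀ − C_in) e^(−t/τ).
C(21.5) = 0.170 + (2.70 − 0.170)·e^(−21.5/29.094) = 0.170 + (2.5300)·0.47760 = 1.3783 g/L.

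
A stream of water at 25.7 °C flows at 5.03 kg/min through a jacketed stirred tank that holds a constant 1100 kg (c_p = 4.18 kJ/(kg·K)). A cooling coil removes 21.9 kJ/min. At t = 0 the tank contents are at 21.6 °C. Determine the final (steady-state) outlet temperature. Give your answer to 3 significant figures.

M c_p dT/dt = ṁ c_p (T_in − T) − Q̇.
At steady state dT/dt = 0 ⇒ T_ss = T_in − Q̇/(ṁ c_p) = 25.7 − 21.9/(5.03·4.18) = 24.658 °C.

24.7 °C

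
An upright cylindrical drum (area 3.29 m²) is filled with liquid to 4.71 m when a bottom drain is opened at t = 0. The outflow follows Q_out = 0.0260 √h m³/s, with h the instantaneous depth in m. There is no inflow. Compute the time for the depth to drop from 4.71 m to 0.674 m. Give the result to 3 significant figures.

341 s

With no inflow, A dh/dt = −0.0260 √h.
Separate and integrate: 2(√h − √h₀) = −(0.0260/A) t.
t = 2A(√h₀ − √h)/0.0260 = 2·3.29·(√4.71 − √0.674)/0.0260
  = 6.5800 × (2.1703 − 0.82098) / 0.0260 = 341.47 s.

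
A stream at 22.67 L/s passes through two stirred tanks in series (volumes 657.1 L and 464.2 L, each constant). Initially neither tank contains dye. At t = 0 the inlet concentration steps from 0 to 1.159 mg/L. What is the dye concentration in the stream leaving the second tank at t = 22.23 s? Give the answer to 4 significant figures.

0.2672 mg/L

Time constants: τᵢ = Vᵢ/Q for each well-mixed tank.
τ₁ = 657.1/22.67 = 28.9854 s; τ₂ = 464.2/22.67 = 20.4764 s.
Solving the cascade with C₁(0)=C₂(0)=0 gives C₂(t) = C_in[1 − (τ₁ e^(−t/τ₁) − τ₂ e^(−t/τ₂))/(τ₁ − τ₂)].
At t = 22.23: e^(−t/τ₁) = 0.464434, e^(−t/τ₂) = 0.337686.
C₂ = 1.159·[1 − (28.9854·0.464434 − 20.4764·0.337686)/(8.50904)] = 1.159·0.230556 = 0.267215 mg/L.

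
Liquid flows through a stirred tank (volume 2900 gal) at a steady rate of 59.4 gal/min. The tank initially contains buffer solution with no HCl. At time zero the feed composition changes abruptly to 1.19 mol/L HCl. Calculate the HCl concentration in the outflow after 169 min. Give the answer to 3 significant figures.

Mass balance on the solute (V constant): V dC/dt = Q(C_in − C).
So dC/dt = (C_in − C)/τ with τ = V/Q = 2900/59.4 = 48.822 min.
This is linear first-order; C(t) = C_in + (C₀ − C_in) e^(−t/τ).
C(169) = 1.19 + (0 − 1.19)·e^(−169/48.822) = 1.19 + (-1.1900)·0.031380 = 1.1527 mol/L.

1.15 mol/L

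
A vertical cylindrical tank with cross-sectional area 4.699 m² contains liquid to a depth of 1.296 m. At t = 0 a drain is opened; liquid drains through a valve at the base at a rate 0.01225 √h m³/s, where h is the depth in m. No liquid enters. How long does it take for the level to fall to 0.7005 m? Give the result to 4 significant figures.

231.3 s

With no inflow, A dh/dt = −0.01225 √h.
Separate and integrate: 2(√h − √h₀) = −(0.01225/A) t.
t = 2A(√h₀ − √h)/0.01225 = 2·4.699·(√1.296 − √0.7005)/0.01225
  = 9.39800 × (1.13842 − 0.836959) / 0.01225 = 231.276 s.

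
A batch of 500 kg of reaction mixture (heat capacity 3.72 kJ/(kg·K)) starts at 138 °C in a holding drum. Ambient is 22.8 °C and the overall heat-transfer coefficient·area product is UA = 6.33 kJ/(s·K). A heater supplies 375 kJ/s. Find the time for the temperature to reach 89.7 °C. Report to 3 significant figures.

584 s

M c_p dT/dt = −UA(T − T_amb) + Q̇.
τ = M c_p/UA = 293.84 s; T_ss = T_amb + Q̇/UA = 22.8 + 375/6.33 = 82.042 °C.
T(t) = T_ss + (T₀ − T_ss)e^(−t/τ); set T = 89.7:
t = −τ ln[(T − T_ss)/(T₀ − T_ss)] = −293.84 · ln(0.13686) = 584.39 s.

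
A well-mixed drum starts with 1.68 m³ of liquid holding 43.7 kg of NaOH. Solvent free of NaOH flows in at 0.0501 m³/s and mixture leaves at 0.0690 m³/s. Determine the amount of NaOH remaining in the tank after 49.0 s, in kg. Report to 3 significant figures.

Let m(t) be the amount of NaOH. Volume: V(t) = V₀ + (Q_in − Q_out) t = 1.68 − 0.018900 t; V(49.0) = 0.75390 m³.
No NaOH enters, so dm/dt = −Q_out · (m/V).
dm/m = −Q_out dt/(V₀ − 0.018900 t); integrating gives ln(m/m₀) = −(Q_out/(Q_in−Q_out)) ln(V/V₀).
m = m₀ (V₀/V)^(Q_out/(Q_in−Q_out)) = 43.7 × (1.68/0.75390)^(-3.6508) = 2.3443 kg.

2.34 kg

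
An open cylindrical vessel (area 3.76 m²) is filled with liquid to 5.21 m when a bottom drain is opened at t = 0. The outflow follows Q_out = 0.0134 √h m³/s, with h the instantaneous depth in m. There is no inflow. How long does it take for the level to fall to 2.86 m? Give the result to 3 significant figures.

332 s

With no inflow, A dh/dt = −0.0134 √h.
This is separable: 2 d(√h)/dt = −0.0134/A, so √h = √h₀ − (0.0134/(2A)) t.
t = 2A(√h₀ − √h)/0.0134 = 2·3.76·(√5.21 − √2.86)/0.0134
  = 7.5200 × (2.2825 − 1.6912) / 0.0134 = 331.88 s.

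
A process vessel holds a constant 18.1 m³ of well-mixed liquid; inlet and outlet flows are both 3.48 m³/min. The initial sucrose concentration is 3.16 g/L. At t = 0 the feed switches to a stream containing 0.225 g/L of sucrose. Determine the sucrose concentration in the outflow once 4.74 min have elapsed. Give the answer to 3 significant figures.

1.40 g/L

Unsteady species balance (constant V, well mixed): V dC/dt = Q(C_in − C).
Time constant τ = V/Q = 18.1/3.48 = 5.2011 min.
Integrating: C(t) = C_in + (C₀ − C_in) e^(−t/τ).
C(4.74) = 0.225 + (3.16 − 0.225)·e^(−4.74/5.2011) = 0.225 + (2.9350)·0.40199 = 1.4048 g/L.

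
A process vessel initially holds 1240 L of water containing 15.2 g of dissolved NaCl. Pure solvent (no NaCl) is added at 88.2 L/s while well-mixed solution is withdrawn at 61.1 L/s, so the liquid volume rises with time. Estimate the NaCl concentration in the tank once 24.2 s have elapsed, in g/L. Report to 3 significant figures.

0.00308 g/L

Total volume: dV/dt = Q_in − Q_out = 27.100 L/s, so V(t) = 1240 + 27.100 t and V(24.2) = 1895.8 L.
No NaCl enters, so dm/dt = −Q_out · (m/V).
dm/m = −Q_out dt/(V₀ + 27.100 t); integrating gives ln(m/m₀) = −(Q_out/(Q_in−Q_out)) ln(V/V₀).
m = m₀ (V₀/V)^(Q_out/(Q_in−Q_out)) = 15.2 × (1240/1895.8)^(2.2546) = 5.8364 g.
C = m/V = 5.8364/1895.8 = 0.0030786 g/L.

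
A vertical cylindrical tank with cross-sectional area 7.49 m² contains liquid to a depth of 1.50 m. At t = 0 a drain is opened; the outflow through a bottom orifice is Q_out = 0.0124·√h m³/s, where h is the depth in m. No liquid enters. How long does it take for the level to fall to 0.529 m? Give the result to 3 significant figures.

601 s

Unsteady balance on liquid volume: A dh/dt = −0.0124 √h.
Separate and integrate: 2(√h − √h₀) = −(0.0124/A) t.
t = 2A(√h₀ − √h)/0.0124 = 2·7.49·(√1.50 − √0.529)/0.0124
  = 14.980 × (1.2247 − 0.72732) / 0.0124 = 600.92 s.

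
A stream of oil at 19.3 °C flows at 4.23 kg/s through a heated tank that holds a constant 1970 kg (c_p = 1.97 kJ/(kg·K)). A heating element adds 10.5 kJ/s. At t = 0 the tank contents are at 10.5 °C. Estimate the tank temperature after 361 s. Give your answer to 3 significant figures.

M c_p dT/dt = ṁ c_p (T_in − T) + Q̇.
Rearrange: dT/dt = (T_ss − T)/τ with τ = M/ṁ = 465.72 s and T_ss = T_in + Q̇/(ṁ c_p) = 20.560 °C.
T approaches T_ss exponentially: T(t) = T_ss + (T₀ − T_ss) e^(−t/τ).
T(361) = 20.560 + (-10.060)·e^(−361/465.72) = 20.560 + (-10.060)·0.46064 = 15.926 °C.

15.9 °C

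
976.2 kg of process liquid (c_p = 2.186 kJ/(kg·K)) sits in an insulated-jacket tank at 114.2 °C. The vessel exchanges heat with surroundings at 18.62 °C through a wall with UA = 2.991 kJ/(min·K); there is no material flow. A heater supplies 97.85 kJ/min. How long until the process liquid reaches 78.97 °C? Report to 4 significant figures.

586.4 min

Lumped-capacitance energy balance: M c_p dT/dt = UA(T_amb − T) + Q̇.
τ = M c_p/UA = 713.465 min; T_ss = T_amb + Q̇/UA = 18.62 + 97.85/2.991 = 51.3348 °C.
T(t) = T_ss + (T₀ − T_ss)e^(−t/τ); set T = 78.97:
t = −τ ln[(T − T_ss)/(T₀ − T_ss)] = −713.465 · ln(0.439594) = 586.399 min.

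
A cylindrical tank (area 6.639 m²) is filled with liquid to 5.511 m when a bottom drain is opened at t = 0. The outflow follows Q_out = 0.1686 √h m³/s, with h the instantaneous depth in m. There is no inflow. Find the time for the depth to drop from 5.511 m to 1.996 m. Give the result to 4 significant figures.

73.62 s

With no inflow, A dh/dt = −0.1686 √h.
This is separable: 2 d(√h)/dt = −0.1686/A, so √h = √h₀ − (0.1686/(2A)) t.
t = 2A(√h₀ − √h)/0.1686 = 2·6.639·(√5.511 − √1.996)/0.1686
  = 13.2780 × (2.34755 − 1.41280) / 0.1686 = 73.6160 s.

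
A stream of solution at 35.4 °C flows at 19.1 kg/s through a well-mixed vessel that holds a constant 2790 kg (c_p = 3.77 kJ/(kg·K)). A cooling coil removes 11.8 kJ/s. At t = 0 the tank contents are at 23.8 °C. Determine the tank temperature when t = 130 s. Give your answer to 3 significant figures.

M c_p dT/dt = ṁ c_p (T_in − T) − Q̇.
Rearrange: dT/dt = (T_ss − T)/τ with τ = M/ṁ = 146.07 s and T_ss = T_in − Q̇/(ṁ c_p) = 35.236 °C.
This is linear first-order; T(t) = T_ss + (T₀ − T_ss) e^(−t/τ).
T(130) = 35.236 + (-11.436)·e^(−130/146.07) = 35.236 + (-11.436)·0.41067 = 30.540 °C.

30.5 °C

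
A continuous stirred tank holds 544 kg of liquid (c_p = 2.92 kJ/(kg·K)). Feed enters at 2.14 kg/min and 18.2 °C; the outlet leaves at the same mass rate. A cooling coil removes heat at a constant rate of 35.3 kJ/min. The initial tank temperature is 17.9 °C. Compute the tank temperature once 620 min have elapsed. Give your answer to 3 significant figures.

Energy balance: M c_p dT/dt = ṁ c_p (T_in − T) − 35.3.
Rearrange: dT/dt = (T_ss − T)/τ with τ = M/ṁ = 254.21 min and T_ss = T_in − Q̇/(ṁ c_p) = 12.551 °C.
Integrating: T(t) = T_ss + (T₀ − T_ss) e^(−t/τ).
T(620) = 12.551 + (5.3491)·e^(−620/254.21) = 12.551 + (5.3491)·0.087251 = 13.018 °C.

13.0 °C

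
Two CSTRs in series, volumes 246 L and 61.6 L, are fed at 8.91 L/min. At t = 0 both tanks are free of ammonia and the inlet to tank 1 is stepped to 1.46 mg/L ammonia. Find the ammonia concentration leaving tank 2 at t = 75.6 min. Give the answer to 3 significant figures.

1.33 mg/L

Species balance on tank i: dCᵢ/dt = (Cᵢ₋₁ − Cᵢ)/τᵢ with τᵢ = Vᵢ/Q.
τ₁ = 246/8.91 = 27.609 min; τ₂ = 61.6/8.91 = 6.9136 min.
Tank 1: C₁ = C_in(1 − e^(−t/τ₁)). Tank 2 (τ₁ ≠ τ₂): C₂ = C_in[1 − (τ₁ e^(−t/τ₁) − τ₂ e^(−t/τ₂))/(τ₁ − τ₂)].
At t = 75.6: e^(−t/τ₁) = 0.064687, e^(−t/τ₂) = 1.7823e-05.
C₂ = 1.46·[1 − (27.609·0.064687 − 6.9136·1.7823e-05)/(20.696)] = 1.46·0.91371 = 1.3340 mg/L.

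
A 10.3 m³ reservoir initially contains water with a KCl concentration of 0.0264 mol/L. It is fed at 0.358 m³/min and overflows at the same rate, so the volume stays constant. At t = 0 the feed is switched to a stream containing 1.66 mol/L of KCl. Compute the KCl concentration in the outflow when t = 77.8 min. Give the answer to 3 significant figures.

Unsteady species balance (constant V, well mixed): V dC/dt = Q(C_in − C).
So dC/dt = (C_in − C)/τ with τ = V/Q = 10.3/0.358 = 28.771 min.
Integrating: C(t) = C_in + (C₀ − C_in) e^(−t/τ).
C(77.8) = 1.66 + (0.0264 − 1.66)·e^(−77.8/28.771) = 1.66 + (-1.6336)·0.066929 = 1.5507 mol/L.

1.55 mol/L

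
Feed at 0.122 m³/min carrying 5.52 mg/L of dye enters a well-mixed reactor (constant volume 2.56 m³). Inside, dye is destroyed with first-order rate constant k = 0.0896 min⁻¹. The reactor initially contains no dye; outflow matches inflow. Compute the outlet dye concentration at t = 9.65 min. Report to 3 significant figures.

1.41 mg/L

Species balance: V dC/dt = Q C_in − Q C − k V C.
This is linear with rate a = Q/V + k = 0.13726 min⁻¹.
C_ss = Q C_in/(Q + kV) = 1.9166 mg/L; C(t) = C_ss + (C₀ − C_ss) e^(−a t).
C(9.65) = 1.9166 + (-1.9166)·e^(−0.13726·9.65) = 1.9166 + (-1.9166)·0.26593 = 1.4069 mg/L.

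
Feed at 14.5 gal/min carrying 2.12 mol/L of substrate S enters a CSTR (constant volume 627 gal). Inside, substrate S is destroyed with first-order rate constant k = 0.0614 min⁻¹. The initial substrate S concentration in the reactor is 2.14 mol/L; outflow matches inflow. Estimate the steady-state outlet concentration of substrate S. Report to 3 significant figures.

0.580 mol/L

Accumulation = in − out − consumed: V dC/dt = Q C_in − Q C − k V C.
Steady state (dC/dt = 0): C_ss = Q C_in/(Q + kV) = C_in/(1 + kV/Q).
C_ss = 14.5·2.12/(14.5 + 0.0614·627) = 30.740/52.998 = 0.58002 mol/L.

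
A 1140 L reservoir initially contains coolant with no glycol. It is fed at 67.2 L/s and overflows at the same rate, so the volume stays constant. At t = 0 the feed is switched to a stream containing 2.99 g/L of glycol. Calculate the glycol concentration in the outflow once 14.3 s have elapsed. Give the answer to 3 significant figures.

Mass balance on the solute (V constant): V dC/dt = Q(C_in − C).
Time constant τ = V/Q = 1140/67.2 = 16.964 s.
This is linear first-order; C(t) = C_in + (C₀ − C_in) e^(−t/τ).
C(14.3) = 2.99 + (0 − 2.99)·e^(−14.3/16.964) = 2.99 + (-2.9900)·0.43044 = 1.7030 g/L.

1.70 g/L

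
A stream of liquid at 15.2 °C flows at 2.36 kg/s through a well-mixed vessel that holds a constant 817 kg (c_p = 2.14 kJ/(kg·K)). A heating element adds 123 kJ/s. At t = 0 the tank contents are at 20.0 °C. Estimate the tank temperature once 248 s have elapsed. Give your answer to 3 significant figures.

First-law balance (no shaft work): M c_p dT/dt = ṁ c_p (T_in − T) + 123.
Rearrange: dT/dt = (T_ss − T)/τ with τ = M/ṁ = 346.19 s and T_ss = T_in + Q̇/(ṁ c_p) = 39.555 °C.
T approaches T_ss exponentially: T(t) = T_ss + (T₀ − T_ss) e^(−t/τ).
T(248) = 39.555 + (-19.555)·e^(−248/346.19) = 39.555 + (-19.555)·0.48852 = 30.002 °C.

30.0 °C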